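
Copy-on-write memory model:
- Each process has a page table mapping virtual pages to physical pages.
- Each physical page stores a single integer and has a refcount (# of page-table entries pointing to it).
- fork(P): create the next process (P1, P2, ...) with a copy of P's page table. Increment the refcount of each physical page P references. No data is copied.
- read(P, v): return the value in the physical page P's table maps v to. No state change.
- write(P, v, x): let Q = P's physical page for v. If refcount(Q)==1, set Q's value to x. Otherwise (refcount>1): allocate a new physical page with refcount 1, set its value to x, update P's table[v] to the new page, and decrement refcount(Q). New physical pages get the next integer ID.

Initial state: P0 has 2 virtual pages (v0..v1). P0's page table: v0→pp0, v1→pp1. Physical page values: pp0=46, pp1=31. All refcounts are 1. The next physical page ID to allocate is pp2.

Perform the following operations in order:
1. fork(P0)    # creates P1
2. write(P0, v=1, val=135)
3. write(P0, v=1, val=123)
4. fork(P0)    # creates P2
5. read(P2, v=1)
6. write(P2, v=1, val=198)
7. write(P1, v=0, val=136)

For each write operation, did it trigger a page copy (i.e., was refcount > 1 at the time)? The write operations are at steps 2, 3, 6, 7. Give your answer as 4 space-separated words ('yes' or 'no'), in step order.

Op 1: fork(P0) -> P1. 2 ppages; refcounts: pp0:2 pp1:2
Op 2: write(P0, v1, 135). refcount(pp1)=2>1 -> COPY to pp2. 3 ppages; refcounts: pp0:2 pp1:1 pp2:1
Op 3: write(P0, v1, 123). refcount(pp2)=1 -> write in place. 3 ppages; refcounts: pp0:2 pp1:1 pp2:1
Op 4: fork(P0) -> P2. 3 ppages; refcounts: pp0:3 pp1:1 pp2:2
Op 5: read(P2, v1) -> 123. No state change.
Op 6: write(P2, v1, 198). refcount(pp2)=2>1 -> COPY to pp3. 4 ppages; refcounts: pp0:3 pp1:1 pp2:1 pp3:1
Op 7: write(P1, v0, 136). refcount(pp0)=3>1 -> COPY to pp4. 5 ppages; refcounts: pp0:2 pp1:1 pp2:1 pp3:1 pp4:1

yes no yes yes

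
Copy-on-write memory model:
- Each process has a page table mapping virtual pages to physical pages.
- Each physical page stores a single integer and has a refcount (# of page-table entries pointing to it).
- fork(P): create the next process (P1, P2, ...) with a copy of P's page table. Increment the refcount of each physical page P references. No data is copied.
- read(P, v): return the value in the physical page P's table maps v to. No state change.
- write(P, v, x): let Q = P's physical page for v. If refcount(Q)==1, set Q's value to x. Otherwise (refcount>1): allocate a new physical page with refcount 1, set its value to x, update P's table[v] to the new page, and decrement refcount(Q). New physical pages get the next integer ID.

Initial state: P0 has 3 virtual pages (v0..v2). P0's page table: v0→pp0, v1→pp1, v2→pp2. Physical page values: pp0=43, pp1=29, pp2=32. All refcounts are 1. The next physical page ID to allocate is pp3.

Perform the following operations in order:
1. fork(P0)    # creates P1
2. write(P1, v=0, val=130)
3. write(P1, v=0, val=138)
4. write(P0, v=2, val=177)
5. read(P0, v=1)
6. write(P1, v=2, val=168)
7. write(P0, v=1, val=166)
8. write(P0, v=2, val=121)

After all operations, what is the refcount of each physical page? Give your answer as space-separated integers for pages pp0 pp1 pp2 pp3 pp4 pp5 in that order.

Answer: 1 1 1 1 1 1

Derivation:
Op 1: fork(P0) -> P1. 3 ppages; refcounts: pp0:2 pp1:2 pp2:2
Op 2: write(P1, v0, 130). refcount(pp0)=2>1 -> COPY to pp3. 4 ppages; refcounts: pp0:1 pp1:2 pp2:2 pp3:1
Op 3: write(P1, v0, 138). refcount(pp3)=1 -> write in place. 4 ppages; refcounts: pp0:1 pp1:2 pp2:2 pp3:1
Op 4: write(P0, v2, 177). refcount(pp2)=2>1 -> COPY to pp4. 5 ppages; refcounts: pp0:1 pp1:2 pp2:1 pp3:1 pp4:1
Op 5: read(P0, v1) -> 29. No state change.
Op 6: write(P1, v2, 168). refcount(pp2)=1 -> write in place. 5 ppages; refcounts: pp0:1 pp1:2 pp2:1 pp3:1 pp4:1
Op 7: write(P0, v1, 166). refcount(pp1)=2>1 -> COPY to pp5. 6 ppages; refcounts: pp0:1 pp1:1 pp2:1 pp3:1 pp4:1 pp5:1
Op 8: write(P0, v2, 121). refcount(pp4)=1 -> write in place. 6 ppages; refcounts: pp0:1 pp1:1 pp2:1 pp3:1 pp4:1 pp5:1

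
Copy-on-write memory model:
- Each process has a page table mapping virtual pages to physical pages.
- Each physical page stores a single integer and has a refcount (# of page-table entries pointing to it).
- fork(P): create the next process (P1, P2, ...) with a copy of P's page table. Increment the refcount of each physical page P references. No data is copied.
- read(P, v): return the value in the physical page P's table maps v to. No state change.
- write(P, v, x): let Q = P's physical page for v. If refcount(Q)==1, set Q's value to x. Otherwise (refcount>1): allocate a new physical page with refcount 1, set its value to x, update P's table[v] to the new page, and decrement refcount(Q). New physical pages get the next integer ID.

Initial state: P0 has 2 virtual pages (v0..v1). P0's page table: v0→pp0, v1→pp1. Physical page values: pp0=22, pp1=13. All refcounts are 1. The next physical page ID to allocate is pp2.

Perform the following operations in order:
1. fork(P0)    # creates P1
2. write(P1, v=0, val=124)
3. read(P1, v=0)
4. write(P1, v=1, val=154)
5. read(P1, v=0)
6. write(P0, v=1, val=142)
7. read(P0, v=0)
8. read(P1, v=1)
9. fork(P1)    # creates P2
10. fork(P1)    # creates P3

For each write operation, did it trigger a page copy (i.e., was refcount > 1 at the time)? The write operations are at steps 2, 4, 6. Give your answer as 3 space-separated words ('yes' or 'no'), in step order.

Op 1: fork(P0) -> P1. 2 ppages; refcounts: pp0:2 pp1:2
Op 2: write(P1, v0, 124). refcount(pp0)=2>1 -> COPY to pp2. 3 ppages; refcounts: pp0:1 pp1:2 pp2:1
Op 3: read(P1, v0) -> 124. No state change.
Op 4: write(P1, v1, 154). refcount(pp1)=2>1 -> COPY to pp3. 4 ppages; refcounts: pp0:1 pp1:1 pp2:1 pp3:1
Op 5: read(P1, v0) -> 124. No state change.
Op 6: write(P0, v1, 142). refcount(pp1)=1 -> write in place. 4 ppages; refcounts: pp0:1 pp1:1 pp2:1 pp3:1
Op 7: read(P0, v0) -> 22. No state change.
Op 8: read(P1, v1) -> 154. No state change.
Op 9: fork(P1) -> P2. 4 ppages; refcounts: pp0:1 pp1:1 pp2:2 pp3:2
Op 10: fork(P1) -> P3. 4 ppages; refcounts: pp0:1 pp1:1 pp2:3 pp3:3

yes yes no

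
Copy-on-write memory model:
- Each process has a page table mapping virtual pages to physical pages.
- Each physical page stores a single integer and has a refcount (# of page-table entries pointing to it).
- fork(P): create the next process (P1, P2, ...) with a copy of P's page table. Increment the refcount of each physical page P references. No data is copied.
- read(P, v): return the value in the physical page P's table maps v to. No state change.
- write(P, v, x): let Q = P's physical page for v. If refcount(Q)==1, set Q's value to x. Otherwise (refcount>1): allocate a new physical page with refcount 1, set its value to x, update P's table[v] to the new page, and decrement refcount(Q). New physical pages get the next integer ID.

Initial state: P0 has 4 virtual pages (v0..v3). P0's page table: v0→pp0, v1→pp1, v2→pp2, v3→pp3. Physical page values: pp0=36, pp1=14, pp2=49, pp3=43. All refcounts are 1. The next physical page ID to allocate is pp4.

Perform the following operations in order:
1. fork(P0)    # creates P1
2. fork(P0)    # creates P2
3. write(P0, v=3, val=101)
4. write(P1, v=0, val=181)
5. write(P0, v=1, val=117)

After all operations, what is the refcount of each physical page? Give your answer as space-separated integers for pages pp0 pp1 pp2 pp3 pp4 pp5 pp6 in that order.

Op 1: fork(P0) -> P1. 4 ppages; refcounts: pp0:2 pp1:2 pp2:2 pp3:2
Op 2: fork(P0) -> P2. 4 ppages; refcounts: pp0:3 pp1:3 pp2:3 pp3:3
Op 3: write(P0, v3, 101). refcount(pp3)=3>1 -> COPY to pp4. 5 ppages; refcounts: pp0:3 pp1:3 pp2:3 pp3:2 pp4:1
Op 4: write(P1, v0, 181). refcount(pp0)=3>1 -> COPY to pp5. 6 ppages; refcounts: pp0:2 pp1:3 pp2:3 pp3:2 pp4:1 pp5:1
Op 5: write(P0, v1, 117). refcount(pp1)=3>1 -> COPY to pp6. 7 ppages; refcounts: pp0:2 pp1:2 pp2:3 pp3:2 pp4:1 pp5:1 pp6:1

Answer: 2 2 3 2 1 1 1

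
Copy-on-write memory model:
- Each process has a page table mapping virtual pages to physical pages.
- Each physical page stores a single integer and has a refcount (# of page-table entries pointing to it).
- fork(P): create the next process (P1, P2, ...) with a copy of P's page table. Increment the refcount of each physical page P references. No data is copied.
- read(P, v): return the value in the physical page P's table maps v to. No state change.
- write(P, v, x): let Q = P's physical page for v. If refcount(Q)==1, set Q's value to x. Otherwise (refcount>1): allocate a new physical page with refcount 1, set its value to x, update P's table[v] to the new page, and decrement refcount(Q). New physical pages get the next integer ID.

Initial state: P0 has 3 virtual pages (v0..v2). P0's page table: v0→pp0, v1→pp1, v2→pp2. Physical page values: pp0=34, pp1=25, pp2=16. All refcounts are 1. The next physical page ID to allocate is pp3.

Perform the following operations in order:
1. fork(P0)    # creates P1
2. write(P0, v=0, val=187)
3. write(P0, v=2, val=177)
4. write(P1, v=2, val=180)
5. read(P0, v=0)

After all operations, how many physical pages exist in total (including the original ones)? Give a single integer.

Answer: 5

Derivation:
Op 1: fork(P0) -> P1. 3 ppages; refcounts: pp0:2 pp1:2 pp2:2
Op 2: write(P0, v0, 187). refcount(pp0)=2>1 -> COPY to pp3. 4 ppages; refcounts: pp0:1 pp1:2 pp2:2 pp3:1
Op 3: write(P0, v2, 177). refcount(pp2)=2>1 -> COPY to pp4. 5 ppages; refcounts: pp0:1 pp1:2 pp2:1 pp3:1 pp4:1
Op 4: write(P1, v2, 180). refcount(pp2)=1 -> write in place. 5 ppages; refcounts: pp0:1 pp1:2 pp2:1 pp3:1 pp4:1
Op 5: read(P0, v0) -> 187. No state change.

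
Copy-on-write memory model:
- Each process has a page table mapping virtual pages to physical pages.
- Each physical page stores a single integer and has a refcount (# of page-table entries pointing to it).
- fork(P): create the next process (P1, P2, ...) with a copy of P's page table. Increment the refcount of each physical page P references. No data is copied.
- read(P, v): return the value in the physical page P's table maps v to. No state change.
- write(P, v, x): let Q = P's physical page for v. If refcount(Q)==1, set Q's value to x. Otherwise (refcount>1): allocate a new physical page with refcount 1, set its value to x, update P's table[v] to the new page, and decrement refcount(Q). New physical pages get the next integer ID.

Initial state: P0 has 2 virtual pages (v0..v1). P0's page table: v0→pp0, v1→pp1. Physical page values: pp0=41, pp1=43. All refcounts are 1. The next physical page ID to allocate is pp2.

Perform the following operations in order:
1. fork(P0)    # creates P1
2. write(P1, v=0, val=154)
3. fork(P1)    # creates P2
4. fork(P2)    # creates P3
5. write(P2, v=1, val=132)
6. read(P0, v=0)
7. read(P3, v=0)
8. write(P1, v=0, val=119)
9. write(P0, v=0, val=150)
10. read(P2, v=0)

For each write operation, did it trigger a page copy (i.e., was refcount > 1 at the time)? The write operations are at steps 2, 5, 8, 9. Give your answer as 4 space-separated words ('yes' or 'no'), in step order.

Op 1: fork(P0) -> P1. 2 ppages; refcounts: pp0:2 pp1:2
Op 2: write(P1, v0, 154). refcount(pp0)=2>1 -> COPY to pp2. 3 ppages; refcounts: pp0:1 pp1:2 pp2:1
Op 3: fork(P1) -> P2. 3 ppages; refcounts: pp0:1 pp1:3 pp2:2
Op 4: fork(P2) -> P3. 3 ppages; refcounts: pp0:1 pp1:4 pp2:3
Op 5: write(P2, v1, 132). refcount(pp1)=4>1 -> COPY to pp3. 4 ppages; refcounts: pp0:1 pp1:3 pp2:3 pp3:1
Op 6: read(P0, v0) -> 41. No state change.
Op 7: read(P3, v0) -> 154. No state change.
Op 8: write(P1, v0, 119). refcount(pp2)=3>1 -> COPY to pp4. 5 ppages; refcounts: pp0:1 pp1:3 pp2:2 pp3:1 pp4:1
Op 9: write(P0, v0, 150). refcount(pp0)=1 -> write in place. 5 ppages; refcounts: pp0:1 pp1:3 pp2:2 pp3:1 pp4:1
Op 10: read(P2, v0) -> 154. No state change.

yes yes yes no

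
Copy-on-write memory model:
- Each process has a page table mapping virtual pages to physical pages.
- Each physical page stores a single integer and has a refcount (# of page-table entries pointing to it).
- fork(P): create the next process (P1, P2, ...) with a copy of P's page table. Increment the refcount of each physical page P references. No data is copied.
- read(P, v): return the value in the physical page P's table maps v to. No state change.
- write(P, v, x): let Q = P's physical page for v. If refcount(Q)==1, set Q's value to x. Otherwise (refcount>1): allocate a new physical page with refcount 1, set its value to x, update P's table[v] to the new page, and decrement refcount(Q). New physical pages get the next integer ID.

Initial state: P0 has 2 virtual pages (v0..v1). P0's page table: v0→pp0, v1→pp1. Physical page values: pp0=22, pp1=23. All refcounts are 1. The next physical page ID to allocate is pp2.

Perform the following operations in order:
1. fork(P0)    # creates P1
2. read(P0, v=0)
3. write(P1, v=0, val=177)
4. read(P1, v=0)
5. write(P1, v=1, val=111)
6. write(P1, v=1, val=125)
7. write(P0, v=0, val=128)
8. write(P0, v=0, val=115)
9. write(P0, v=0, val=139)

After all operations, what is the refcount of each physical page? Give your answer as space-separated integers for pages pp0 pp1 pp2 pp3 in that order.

Op 1: fork(P0) -> P1. 2 ppages; refcounts: pp0:2 pp1:2
Op 2: read(P0, v0) -> 22. No state change.
Op 3: write(P1, v0, 177). refcount(pp0)=2>1 -> COPY to pp2. 3 ppages; refcounts: pp0:1 pp1:2 pp2:1
Op 4: read(P1, v0) -> 177. No state change.
Op 5: write(P1, v1, 111). refcount(pp1)=2>1 -> COPY to pp3. 4 ppages; refcounts: pp0:1 pp1:1 pp2:1 pp3:1
Op 6: write(P1, v1, 125). refcount(pp3)=1 -> write in place. 4 ppages; refcounts: pp0:1 pp1:1 pp2:1 pp3:1
Op 7: write(P0, v0, 128). refcount(pp0)=1 -> write in place. 4 ppages; refcounts: pp0:1 pp1:1 pp2:1 pp3:1
Op 8: write(P0, v0, 115). refcount(pp0)=1 -> write in place. 4 ppages; refcounts: pp0:1 pp1:1 pp2:1 pp3:1
Op 9: write(P0, v0, 139). refcount(pp0)=1 -> write in place. 4 ppages; refcounts: pp0:1 pp1:1 pp2:1 pp3:1

Answer: 1 1 1 1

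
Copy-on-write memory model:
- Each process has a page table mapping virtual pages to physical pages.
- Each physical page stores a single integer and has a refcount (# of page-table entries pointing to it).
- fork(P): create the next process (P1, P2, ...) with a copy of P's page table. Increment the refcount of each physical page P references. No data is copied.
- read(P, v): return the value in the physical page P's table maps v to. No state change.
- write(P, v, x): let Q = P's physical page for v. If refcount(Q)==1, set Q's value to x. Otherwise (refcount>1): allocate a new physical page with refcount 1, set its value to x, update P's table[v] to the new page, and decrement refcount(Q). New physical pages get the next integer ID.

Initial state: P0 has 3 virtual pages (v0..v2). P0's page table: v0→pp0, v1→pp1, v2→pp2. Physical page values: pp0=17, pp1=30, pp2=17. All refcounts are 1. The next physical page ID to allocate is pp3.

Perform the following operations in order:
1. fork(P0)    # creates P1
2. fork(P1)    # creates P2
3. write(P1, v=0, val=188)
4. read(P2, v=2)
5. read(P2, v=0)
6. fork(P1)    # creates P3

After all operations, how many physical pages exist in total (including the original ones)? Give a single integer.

Op 1: fork(P0) -> P1. 3 ppages; refcounts: pp0:2 pp1:2 pp2:2
Op 2: fork(P1) -> P2. 3 ppages; refcounts: pp0:3 pp1:3 pp2:3
Op 3: write(P1, v0, 188). refcount(pp0)=3>1 -> COPY to pp3. 4 ppages; refcounts: pp0:2 pp1:3 pp2:3 pp3:1
Op 4: read(P2, v2) -> 17. No state change.
Op 5: read(P2, v0) -> 17. No state change.
Op 6: fork(P1) -> P3. 4 ppages; refcounts: pp0:2 pp1:4 pp2:4 pp3:2

Answer: 4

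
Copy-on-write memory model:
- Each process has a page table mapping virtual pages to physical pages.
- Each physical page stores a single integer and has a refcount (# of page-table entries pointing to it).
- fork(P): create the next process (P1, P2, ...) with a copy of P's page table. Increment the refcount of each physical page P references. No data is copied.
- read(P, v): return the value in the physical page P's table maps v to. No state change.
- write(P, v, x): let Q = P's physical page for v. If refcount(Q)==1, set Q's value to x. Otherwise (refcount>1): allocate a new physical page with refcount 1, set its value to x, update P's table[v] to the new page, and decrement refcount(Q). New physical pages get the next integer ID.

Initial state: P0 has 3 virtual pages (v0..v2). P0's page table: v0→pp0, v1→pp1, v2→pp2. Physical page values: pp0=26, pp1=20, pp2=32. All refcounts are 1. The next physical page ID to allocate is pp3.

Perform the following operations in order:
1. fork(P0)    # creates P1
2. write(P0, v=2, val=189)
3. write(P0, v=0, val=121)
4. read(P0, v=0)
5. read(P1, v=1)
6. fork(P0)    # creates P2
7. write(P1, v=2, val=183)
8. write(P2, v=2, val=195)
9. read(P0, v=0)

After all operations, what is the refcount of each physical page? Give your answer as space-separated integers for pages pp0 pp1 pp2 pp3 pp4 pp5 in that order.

Op 1: fork(P0) -> P1. 3 ppages; refcounts: pp0:2 pp1:2 pp2:2
Op 2: write(P0, v2, 189). refcount(pp2)=2>1 -> COPY to pp3. 4 ppages; refcounts: pp0:2 pp1:2 pp2:1 pp3:1
Op 3: write(P0, v0, 121). refcount(pp0)=2>1 -> COPY to pp4. 5 ppages; refcounts: pp0:1 pp1:2 pp2:1 pp3:1 pp4:1
Op 4: read(P0, v0) -> 121. No state change.
Op 5: read(P1, v1) -> 20. No state change.
Op 6: fork(P0) -> P2. 5 ppages; refcounts: pp0:1 pp1:3 pp2:1 pp3:2 pp4:2
Op 7: write(P1, v2, 183). refcount(pp2)=1 -> write in place. 5 ppages; refcounts: pp0:1 pp1:3 pp2:1 pp3:2 pp4:2
Op 8: write(P2, v2, 195). refcount(pp3)=2>1 -> COPY to pp5. 6 ppages; refcounts: pp0:1 pp1:3 pp2:1 pp3:1 pp4:2 pp5:1
Op 9: read(P0, v0) -> 121. No state change.

Answer: 1 3 1 1 2 1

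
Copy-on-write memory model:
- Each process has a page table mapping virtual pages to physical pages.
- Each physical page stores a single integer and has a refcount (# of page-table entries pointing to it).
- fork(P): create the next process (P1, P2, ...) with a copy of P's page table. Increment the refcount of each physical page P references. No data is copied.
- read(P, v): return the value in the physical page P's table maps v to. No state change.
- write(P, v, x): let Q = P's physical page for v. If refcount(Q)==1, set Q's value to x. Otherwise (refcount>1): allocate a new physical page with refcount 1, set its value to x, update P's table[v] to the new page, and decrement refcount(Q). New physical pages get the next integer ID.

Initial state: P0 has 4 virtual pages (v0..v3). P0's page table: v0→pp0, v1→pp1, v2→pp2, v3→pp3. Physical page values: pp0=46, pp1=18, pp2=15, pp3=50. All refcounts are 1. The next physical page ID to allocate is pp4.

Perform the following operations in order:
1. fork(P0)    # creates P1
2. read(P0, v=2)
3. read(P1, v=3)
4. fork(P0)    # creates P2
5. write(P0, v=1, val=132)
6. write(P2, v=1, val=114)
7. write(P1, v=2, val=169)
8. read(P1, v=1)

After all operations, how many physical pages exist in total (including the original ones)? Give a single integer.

Answer: 7

Derivation:
Op 1: fork(P0) -> P1. 4 ppages; refcounts: pp0:2 pp1:2 pp2:2 pp3:2
Op 2: read(P0, v2) -> 15. No state change.
Op 3: read(P1, v3) -> 50. No state change.
Op 4: fork(P0) -> P2. 4 ppages; refcounts: pp0:3 pp1:3 pp2:3 pp3:3
Op 5: write(P0, v1, 132). refcount(pp1)=3>1 -> COPY to pp4. 5 ppages; refcounts: pp0:3 pp1:2 pp2:3 pp3:3 pp4:1
Op 6: write(P2, v1, 114). refcount(pp1)=2>1 -> COPY to pp5. 6 ppages; refcounts: pp0:3 pp1:1 pp2:3 pp3:3 pp4:1 pp5:1
Op 7: write(P1, v2, 169). refcount(pp2)=3>1 -> COPY to pp6. 7 ppages; refcounts: pp0:3 pp1:1 pp2:2 pp3:3 pp4:1 pp5:1 pp6:1
Op 8: read(P1, v1) -> 18. No state change.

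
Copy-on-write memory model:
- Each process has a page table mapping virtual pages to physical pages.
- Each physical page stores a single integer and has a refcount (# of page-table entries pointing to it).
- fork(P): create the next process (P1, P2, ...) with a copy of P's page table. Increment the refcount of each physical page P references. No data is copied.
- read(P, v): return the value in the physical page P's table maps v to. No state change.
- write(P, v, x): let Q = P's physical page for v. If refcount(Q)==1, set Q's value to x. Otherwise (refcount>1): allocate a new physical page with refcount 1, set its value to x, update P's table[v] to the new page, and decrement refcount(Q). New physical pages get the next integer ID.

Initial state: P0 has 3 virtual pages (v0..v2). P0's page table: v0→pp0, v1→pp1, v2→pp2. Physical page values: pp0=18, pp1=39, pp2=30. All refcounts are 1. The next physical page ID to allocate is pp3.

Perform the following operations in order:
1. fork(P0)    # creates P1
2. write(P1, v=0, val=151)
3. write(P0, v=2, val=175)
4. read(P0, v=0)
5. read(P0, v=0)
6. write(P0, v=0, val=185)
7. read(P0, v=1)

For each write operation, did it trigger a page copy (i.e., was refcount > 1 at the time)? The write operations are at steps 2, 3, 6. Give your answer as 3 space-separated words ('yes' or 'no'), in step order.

Op 1: fork(P0) -> P1. 3 ppages; refcounts: pp0:2 pp1:2 pp2:2
Op 2: write(P1, v0, 151). refcount(pp0)=2>1 -> COPY to pp3. 4 ppages; refcounts: pp0:1 pp1:2 pp2:2 pp3:1
Op 3: write(P0, v2, 175). refcount(pp2)=2>1 -> COPY to pp4. 5 ppages; refcounts: pp0:1 pp1:2 pp2:1 pp3:1 pp4:1
Op 4: read(P0, v0) -> 18. No state change.
Op 5: read(P0, v0) -> 18. No state change.
Op 6: write(P0, v0, 185). refcount(pp0)=1 -> write in place. 5 ppages; refcounts: pp0:1 pp1:2 pp2:1 pp3:1 pp4:1
Op 7: read(P0, v1) -> 39. No state change.

yes yes no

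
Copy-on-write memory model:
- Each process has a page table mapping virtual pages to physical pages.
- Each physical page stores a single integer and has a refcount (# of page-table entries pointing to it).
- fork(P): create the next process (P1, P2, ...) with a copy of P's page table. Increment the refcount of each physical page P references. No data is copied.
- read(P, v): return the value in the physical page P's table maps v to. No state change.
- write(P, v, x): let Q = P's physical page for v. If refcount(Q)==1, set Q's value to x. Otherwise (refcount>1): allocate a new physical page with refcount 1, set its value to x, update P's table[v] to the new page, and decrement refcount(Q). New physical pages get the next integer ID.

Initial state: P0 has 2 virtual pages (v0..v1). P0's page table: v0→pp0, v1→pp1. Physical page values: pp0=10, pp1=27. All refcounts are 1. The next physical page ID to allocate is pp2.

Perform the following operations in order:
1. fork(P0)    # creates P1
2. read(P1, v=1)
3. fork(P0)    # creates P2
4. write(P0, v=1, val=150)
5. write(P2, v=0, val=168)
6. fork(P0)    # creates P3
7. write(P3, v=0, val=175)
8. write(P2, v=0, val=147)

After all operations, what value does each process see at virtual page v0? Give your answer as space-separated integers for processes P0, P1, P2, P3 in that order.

Op 1: fork(P0) -> P1. 2 ppages; refcounts: pp0:2 pp1:2
Op 2: read(P1, v1) -> 27. No state change.
Op 3: fork(P0) -> P2. 2 ppages; refcounts: pp0:3 pp1:3
Op 4: write(P0, v1, 150). refcount(pp1)=3>1 -> COPY to pp2. 3 ppages; refcounts: pp0:3 pp1:2 pp2:1
Op 5: write(P2, v0, 168). refcount(pp0)=3>1 -> COPY to pp3. 4 ppages; refcounts: pp0:2 pp1:2 pp2:1 pp3:1
Op 6: fork(P0) -> P3. 4 ppages; refcounts: pp0:3 pp1:2 pp2:2 pp3:1
Op 7: write(P3, v0, 175). refcount(pp0)=3>1 -> COPY to pp4. 5 ppages; refcounts: pp0:2 pp1:2 pp2:2 pp3:1 pp4:1
Op 8: write(P2, v0, 147). refcount(pp3)=1 -> write in place. 5 ppages; refcounts: pp0:2 pp1:2 pp2:2 pp3:1 pp4:1
P0: v0 -> pp0 = 10
P1: v0 -> pp0 = 10
P2: v0 -> pp3 = 147
P3: v0 -> pp4 = 175

Answer: 10 10 147 175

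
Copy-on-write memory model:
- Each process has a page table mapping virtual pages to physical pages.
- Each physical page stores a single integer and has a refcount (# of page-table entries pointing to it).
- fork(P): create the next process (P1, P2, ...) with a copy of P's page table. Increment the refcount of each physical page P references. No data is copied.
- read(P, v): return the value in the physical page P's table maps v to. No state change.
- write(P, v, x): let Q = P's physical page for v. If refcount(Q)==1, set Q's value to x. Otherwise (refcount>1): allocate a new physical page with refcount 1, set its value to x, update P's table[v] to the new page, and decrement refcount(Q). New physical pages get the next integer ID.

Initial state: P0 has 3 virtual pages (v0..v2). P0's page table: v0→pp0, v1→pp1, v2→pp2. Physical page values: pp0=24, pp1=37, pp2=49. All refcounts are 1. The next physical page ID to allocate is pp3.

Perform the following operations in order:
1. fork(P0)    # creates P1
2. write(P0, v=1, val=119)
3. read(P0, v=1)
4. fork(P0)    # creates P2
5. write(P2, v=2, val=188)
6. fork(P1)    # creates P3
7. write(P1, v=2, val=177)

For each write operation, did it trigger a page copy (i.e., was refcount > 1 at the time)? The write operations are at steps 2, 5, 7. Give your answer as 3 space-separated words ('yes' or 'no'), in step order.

Op 1: fork(P0) -> P1. 3 ppages; refcounts: pp0:2 pp1:2 pp2:2
Op 2: write(P0, v1, 119). refcount(pp1)=2>1 -> COPY to pp3. 4 ppages; refcounts: pp0:2 pp1:1 pp2:2 pp3:1
Op 3: read(P0, v1) -> 119. No state change.
Op 4: fork(P0) -> P2. 4 ppages; refcounts: pp0:3 pp1:1 pp2:3 pp3:2
Op 5: write(P2, v2, 188). refcount(pp2)=3>1 -> COPY to pp4. 5 ppages; refcounts: pp0:3 pp1:1 pp2:2 pp3:2 pp4:1
Op 6: fork(P1) -> P3. 5 ppages; refcounts: pp0:4 pp1:2 pp2:3 pp3:2 pp4:1
Op 7: write(P1, v2, 177). refcount(pp2)=3>1 -> COPY to pp5. 6 ppages; refcounts: pp0:4 pp1:2 pp2:2 pp3:2 pp4:1 pp5:1

yes yes yes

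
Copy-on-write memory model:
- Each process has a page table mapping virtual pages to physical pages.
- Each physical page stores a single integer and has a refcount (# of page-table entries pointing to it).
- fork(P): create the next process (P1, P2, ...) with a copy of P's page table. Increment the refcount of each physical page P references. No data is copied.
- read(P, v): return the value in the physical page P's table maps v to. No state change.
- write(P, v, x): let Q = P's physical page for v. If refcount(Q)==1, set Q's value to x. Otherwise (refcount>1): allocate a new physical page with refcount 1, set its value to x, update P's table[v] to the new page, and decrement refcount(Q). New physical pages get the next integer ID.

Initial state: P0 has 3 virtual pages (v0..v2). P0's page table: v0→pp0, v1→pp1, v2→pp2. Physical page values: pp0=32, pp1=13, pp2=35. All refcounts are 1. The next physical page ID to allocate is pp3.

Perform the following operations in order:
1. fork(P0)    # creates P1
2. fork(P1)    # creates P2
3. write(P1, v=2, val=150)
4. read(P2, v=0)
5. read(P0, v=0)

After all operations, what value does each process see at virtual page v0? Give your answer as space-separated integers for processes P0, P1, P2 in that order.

Answer: 32 32 32

Derivation:
Op 1: fork(P0) -> P1. 3 ppages; refcounts: pp0:2 pp1:2 pp2:2
Op 2: fork(P1) -> P2. 3 ppages; refcounts: pp0:3 pp1:3 pp2:3
Op 3: write(P1, v2, 150). refcount(pp2)=3>1 -> COPY to pp3. 4 ppages; refcounts: pp0:3 pp1:3 pp2:2 pp3:1
Op 4: read(P2, v0) -> 32. No state change.
Op 5: read(P0, v0) -> 32. No state change.
P0: v0 -> pp0 = 32
P1: v0 -> pp0 = 32
P2: v0 -> pp0 = 32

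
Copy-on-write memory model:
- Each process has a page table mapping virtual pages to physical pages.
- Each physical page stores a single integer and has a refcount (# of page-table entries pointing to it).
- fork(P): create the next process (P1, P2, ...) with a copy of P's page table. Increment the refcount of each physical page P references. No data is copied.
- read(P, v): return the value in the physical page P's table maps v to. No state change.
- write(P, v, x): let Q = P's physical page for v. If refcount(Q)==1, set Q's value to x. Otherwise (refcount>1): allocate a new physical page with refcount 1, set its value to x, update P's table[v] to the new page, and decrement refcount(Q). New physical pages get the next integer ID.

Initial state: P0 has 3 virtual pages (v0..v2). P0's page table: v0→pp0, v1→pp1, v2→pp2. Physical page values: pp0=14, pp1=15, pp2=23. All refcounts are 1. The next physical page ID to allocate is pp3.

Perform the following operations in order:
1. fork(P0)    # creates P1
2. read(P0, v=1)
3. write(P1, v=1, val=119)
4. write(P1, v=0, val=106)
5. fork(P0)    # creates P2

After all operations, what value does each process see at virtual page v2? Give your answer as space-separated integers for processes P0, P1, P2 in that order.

Op 1: fork(P0) -> P1. 3 ppages; refcounts: pp0:2 pp1:2 pp2:2
Op 2: read(P0, v1) -> 15. No state change.
Op 3: write(P1, v1, 119). refcount(pp1)=2>1 -> COPY to pp3. 4 ppages; refcounts: pp0:2 pp1:1 pp2:2 pp3:1
Op 4: write(P1, v0, 106). refcount(pp0)=2>1 -> COPY to pp4. 5 ppages; refcounts: pp0:1 pp1:1 pp2:2 pp3:1 pp4:1
Op 5: fork(P0) -> P2. 5 ppages; refcounts: pp0:2 pp1:2 pp2:3 pp3:1 pp4:1
P0: v2 -> pp2 = 23
P1: v2 -> pp2 = 23
P2: v2 -> pp2 = 23

Answer: 23 23 23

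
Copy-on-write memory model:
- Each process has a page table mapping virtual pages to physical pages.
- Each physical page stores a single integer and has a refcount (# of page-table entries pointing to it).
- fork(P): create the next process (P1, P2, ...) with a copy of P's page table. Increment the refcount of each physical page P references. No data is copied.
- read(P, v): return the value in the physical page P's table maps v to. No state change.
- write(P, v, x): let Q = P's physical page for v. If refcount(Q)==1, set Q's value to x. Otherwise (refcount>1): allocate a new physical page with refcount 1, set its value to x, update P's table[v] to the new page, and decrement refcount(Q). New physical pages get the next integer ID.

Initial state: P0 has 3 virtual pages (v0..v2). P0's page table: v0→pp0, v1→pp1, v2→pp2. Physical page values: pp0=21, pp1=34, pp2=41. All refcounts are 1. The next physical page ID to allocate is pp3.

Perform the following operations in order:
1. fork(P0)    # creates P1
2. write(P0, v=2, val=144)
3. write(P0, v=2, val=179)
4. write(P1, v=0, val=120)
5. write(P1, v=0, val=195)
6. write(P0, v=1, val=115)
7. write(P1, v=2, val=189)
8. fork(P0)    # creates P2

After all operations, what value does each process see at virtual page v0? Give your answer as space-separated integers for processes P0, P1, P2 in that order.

Answer: 21 195 21

Derivation:
Op 1: fork(P0) -> P1. 3 ppages; refcounts: pp0:2 pp1:2 pp2:2
Op 2: write(P0, v2, 144). refcount(pp2)=2>1 -> COPY to pp3. 4 ppages; refcounts: pp0:2 pp1:2 pp2:1 pp3:1
Op 3: write(P0, v2, 179). refcount(pp3)=1 -> write in place. 4 ppages; refcounts: pp0:2 pp1:2 pp2:1 pp3:1
Op 4: write(P1, v0, 120). refcount(pp0)=2>1 -> COPY to pp4. 5 ppages; refcounts: pp0:1 pp1:2 pp2:1 pp3:1 pp4:1
Op 5: write(P1, v0, 195). refcount(pp4)=1 -> write in place. 5 ppages; refcounts: pp0:1 pp1:2 pp2:1 pp3:1 pp4:1
Op 6: write(P0, v1, 115). refcount(pp1)=2>1 -> COPY to pp5. 6 ppages; refcounts: pp0:1 pp1:1 pp2:1 pp3:1 pp4:1 pp5:1
Op 7: write(P1, v2, 189). refcount(pp2)=1 -> write in place. 6 ppages; refcounts: pp0:1 pp1:1 pp2:1 pp3:1 pp4:1 pp5:1
Op 8: fork(P0) -> P2. 6 ppages; refcounts: pp0:2 pp1:1 pp2:1 pp3:2 pp4:1 pp5:2
P0: v0 -> pp0 = 21
P1: v0 -> pp4 = 195
P2: v0 -> pp0 = 21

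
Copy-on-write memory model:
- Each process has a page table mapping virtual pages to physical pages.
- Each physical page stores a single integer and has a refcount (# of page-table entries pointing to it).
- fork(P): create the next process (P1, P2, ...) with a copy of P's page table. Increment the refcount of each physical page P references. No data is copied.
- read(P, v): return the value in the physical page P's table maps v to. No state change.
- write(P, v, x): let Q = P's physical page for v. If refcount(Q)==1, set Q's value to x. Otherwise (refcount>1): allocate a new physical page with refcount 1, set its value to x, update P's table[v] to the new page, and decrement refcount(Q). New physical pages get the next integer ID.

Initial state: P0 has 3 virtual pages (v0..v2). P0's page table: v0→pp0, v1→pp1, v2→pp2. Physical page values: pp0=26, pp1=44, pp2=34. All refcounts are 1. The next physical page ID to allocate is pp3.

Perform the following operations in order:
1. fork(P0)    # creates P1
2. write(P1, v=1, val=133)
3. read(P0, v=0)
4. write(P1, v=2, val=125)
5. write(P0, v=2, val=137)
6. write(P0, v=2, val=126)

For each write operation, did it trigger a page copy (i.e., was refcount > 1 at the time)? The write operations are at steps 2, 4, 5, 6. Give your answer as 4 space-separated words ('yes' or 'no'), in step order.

Op 1: fork(P0) -> P1. 3 ppages; refcounts: pp0:2 pp1:2 pp2:2
Op 2: write(P1, v1, 133). refcount(pp1)=2>1 -> COPY to pp3. 4 ppages; refcounts: pp0:2 pp1:1 pp2:2 pp3:1
Op 3: read(P0, v0) -> 26. No state change.
Op 4: write(P1, v2, 125). refcount(pp2)=2>1 -> COPY to pp4. 5 ppages; refcounts: pp0:2 pp1:1 pp2:1 pp3:1 pp4:1
Op 5: write(P0, v2, 137). refcount(pp2)=1 -> write in place. 5 ppages; refcounts: pp0:2 pp1:1 pp2:1 pp3:1 pp4:1
Op 6: write(P0, v2, 126). refcount(pp2)=1 -> write in place. 5 ppages; refcounts: pp0:2 pp1:1 pp2:1 pp3:1 pp4:1

yes yes no no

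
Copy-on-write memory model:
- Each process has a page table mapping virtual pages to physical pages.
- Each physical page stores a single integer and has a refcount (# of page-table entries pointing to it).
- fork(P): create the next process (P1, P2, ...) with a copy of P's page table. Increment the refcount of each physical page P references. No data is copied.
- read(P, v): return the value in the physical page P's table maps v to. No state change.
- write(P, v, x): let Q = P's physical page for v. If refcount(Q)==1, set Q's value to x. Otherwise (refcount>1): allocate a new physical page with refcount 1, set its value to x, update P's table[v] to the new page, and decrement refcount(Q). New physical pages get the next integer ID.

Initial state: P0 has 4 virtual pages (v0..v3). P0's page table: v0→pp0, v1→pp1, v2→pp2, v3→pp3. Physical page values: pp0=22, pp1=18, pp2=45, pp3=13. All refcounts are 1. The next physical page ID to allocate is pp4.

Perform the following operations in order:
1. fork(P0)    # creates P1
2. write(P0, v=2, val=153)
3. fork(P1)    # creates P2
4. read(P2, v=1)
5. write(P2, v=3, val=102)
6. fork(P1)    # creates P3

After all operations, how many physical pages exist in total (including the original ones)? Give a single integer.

Op 1: fork(P0) -> P1. 4 ppages; refcounts: pp0:2 pp1:2 pp2:2 pp3:2
Op 2: write(P0, v2, 153). refcount(pp2)=2>1 -> COPY to pp4. 5 ppages; refcounts: pp0:2 pp1:2 pp2:1 pp3:2 pp4:1
Op 3: fork(P1) -> P2. 5 ppages; refcounts: pp0:3 pp1:3 pp2:2 pp3:3 pp4:1
Op 4: read(P2, v1) -> 18. No state change.
Op 5: write(P2, v3, 102). refcount(pp3)=3>1 -> COPY to pp5. 6 ppages; refcounts: pp0:3 pp1:3 pp2:2 pp3:2 pp4:1 pp5:1
Op 6: fork(P1) -> P3. 6 ppages; refcounts: pp0:4 pp1:4 pp2:3 pp3:3 pp4:1 pp5:1

Answer: 6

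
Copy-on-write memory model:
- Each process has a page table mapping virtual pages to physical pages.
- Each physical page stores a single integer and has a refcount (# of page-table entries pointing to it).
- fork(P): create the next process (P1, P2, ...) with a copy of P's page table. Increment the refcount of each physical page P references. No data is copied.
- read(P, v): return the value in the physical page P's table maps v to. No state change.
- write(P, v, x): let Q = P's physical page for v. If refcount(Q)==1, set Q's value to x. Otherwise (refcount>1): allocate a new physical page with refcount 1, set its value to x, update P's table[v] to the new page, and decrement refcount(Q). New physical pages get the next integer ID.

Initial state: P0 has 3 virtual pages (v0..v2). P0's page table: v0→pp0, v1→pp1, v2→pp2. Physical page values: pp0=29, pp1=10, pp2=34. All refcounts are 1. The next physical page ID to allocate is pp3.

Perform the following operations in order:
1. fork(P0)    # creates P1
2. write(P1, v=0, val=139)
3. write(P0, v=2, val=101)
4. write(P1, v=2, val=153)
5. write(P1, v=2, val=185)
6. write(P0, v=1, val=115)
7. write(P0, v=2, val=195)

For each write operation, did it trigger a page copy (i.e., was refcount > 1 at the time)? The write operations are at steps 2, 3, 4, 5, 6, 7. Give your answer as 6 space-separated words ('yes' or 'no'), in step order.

Op 1: fork(P0) -> P1. 3 ppages; refcounts: pp0:2 pp1:2 pp2:2
Op 2: write(P1, v0, 139). refcount(pp0)=2>1 -> COPY to pp3. 4 ppages; refcounts: pp0:1 pp1:2 pp2:2 pp3:1
Op 3: write(P0, v2, 101). refcount(pp2)=2>1 -> COPY to pp4. 5 ppages; refcounts: pp0:1 pp1:2 pp2:1 pp3:1 pp4:1
Op 4: write(P1, v2, 153). refcount(pp2)=1 -> write in place. 5 ppages; refcounts: pp0:1 pp1:2 pp2:1 pp3:1 pp4:1
Op 5: write(P1, v2, 185). refcount(pp2)=1 -> write in place. 5 ppages; refcounts: pp0:1 pp1:2 pp2:1 pp3:1 pp4:1
Op 6: write(P0, v1, 115). refcount(pp1)=2>1 -> COPY to pp5. 6 ppages; refcounts: pp0:1 pp1:1 pp2:1 pp3:1 pp4:1 pp5:1
Op 7: write(P0, v2, 195). refcount(pp4)=1 -> write in place. 6 ppages; refcounts: pp0:1 pp1:1 pp2:1 pp3:1 pp4:1 pp5:1

yes yes no no yes no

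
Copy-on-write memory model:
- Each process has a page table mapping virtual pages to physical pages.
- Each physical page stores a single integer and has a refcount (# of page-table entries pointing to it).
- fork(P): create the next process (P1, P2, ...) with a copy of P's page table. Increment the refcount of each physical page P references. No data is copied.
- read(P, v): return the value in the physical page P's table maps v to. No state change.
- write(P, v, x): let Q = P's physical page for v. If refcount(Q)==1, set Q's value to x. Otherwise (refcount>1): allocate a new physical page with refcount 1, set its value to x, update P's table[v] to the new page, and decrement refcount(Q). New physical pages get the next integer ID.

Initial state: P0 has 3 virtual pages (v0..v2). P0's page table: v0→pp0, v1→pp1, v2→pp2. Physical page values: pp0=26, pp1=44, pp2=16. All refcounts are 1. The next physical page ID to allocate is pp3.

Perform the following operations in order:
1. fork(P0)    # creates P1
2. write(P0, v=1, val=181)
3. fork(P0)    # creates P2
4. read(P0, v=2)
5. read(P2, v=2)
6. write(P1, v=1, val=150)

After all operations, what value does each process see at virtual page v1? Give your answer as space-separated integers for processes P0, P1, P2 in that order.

Op 1: fork(P0) -> P1. 3 ppages; refcounts: pp0:2 pp1:2 pp2:2
Op 2: write(P0, v1, 181). refcount(pp1)=2>1 -> COPY to pp3. 4 ppages; refcounts: pp0:2 pp1:1 pp2:2 pp3:1
Op 3: fork(P0) -> P2. 4 ppages; refcounts: pp0:3 pp1:1 pp2:3 pp3:2
Op 4: read(P0, v2) -> 16. No state change.
Op 5: read(P2, v2) -> 16. No state change.
Op 6: write(P1, v1, 150). refcount(pp1)=1 -> write in place. 4 ppages; refcounts: pp0:3 pp1:1 pp2:3 pp3:2
P0: v1 -> pp3 = 181
P1: v1 -> pp1 = 150
P2: v1 -> pp3 = 181

Answer: 181 150 181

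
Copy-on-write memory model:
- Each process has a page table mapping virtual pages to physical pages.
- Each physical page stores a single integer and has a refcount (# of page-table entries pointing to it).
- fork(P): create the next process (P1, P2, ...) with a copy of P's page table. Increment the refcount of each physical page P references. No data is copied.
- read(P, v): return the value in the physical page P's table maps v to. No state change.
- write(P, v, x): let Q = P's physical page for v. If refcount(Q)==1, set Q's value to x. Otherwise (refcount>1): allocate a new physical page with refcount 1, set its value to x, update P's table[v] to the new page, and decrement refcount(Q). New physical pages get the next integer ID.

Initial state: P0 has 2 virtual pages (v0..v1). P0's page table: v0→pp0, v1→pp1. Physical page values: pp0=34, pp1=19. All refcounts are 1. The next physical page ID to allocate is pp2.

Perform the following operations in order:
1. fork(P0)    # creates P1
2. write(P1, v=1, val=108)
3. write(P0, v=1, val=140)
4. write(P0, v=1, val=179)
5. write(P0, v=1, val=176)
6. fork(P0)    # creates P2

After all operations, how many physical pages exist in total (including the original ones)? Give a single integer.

Answer: 3

Derivation:
Op 1: fork(P0) -> P1. 2 ppages; refcounts: pp0:2 pp1:2
Op 2: write(P1, v1, 108). refcount(pp1)=2>1 -> COPY to pp2. 3 ppages; refcounts: pp0:2 pp1:1 pp2:1
Op 3: write(P0, v1, 140). refcount(pp1)=1 -> write in place. 3 ppages; refcounts: pp0:2 pp1:1 pp2:1
Op 4: write(P0, v1, 179). refcount(pp1)=1 -> write in place. 3 ppages; refcounts: pp0:2 pp1:1 pp2:1
Op 5: write(P0, v1, 176). refcount(pp1)=1 -> write in place. 3 ppages; refcounts: pp0:2 pp1:1 pp2:1
Op 6: fork(P0) -> P2. 3 ppages; refcounts: pp0:3 pp1:2 pp2:1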